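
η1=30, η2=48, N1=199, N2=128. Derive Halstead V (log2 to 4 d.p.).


Formula: V = N * log2(η), where N = N1 + N2 and η = η1 + η2
η = 30 + 48 = 78
N = 199 + 128 = 327
log2(78) ≈ 6.2854
V = 327 * 6.2854 = 2055.33

2055.33


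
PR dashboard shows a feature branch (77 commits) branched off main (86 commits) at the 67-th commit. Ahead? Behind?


Common ancestor: commit #67
feature commits after divergence: 77 - 67 = 10
main commits after divergence: 86 - 67 = 19
feature is 10 commits ahead of main
main is 19 commits ahead of feature

feature ahead: 10, main ahead: 19


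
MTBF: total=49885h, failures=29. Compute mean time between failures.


Formula: MTBF = Total operating time / Number of failures
MTBF = 49885 / 29
MTBF = 1720.17 hours

1720.17 hours


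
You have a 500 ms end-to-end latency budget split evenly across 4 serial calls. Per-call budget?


Formula: per_stage = total_budget / stages
per_stage = 500 / 4
per_stage = 125.0 ms

125.0 ms


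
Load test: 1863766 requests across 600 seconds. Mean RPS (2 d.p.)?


Formula: throughput = requests / seconds
throughput = 1863766 / 600
throughput = 3106.28 requests/second

3106.28 requests/second


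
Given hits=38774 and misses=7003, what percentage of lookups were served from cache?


Formula: hit rate = hits / (hits + misses) * 100
hit rate = 38774 / (38774 + 7003) * 100
hit rate = 38774 / 45777 * 100
hit rate = 84.7%

84.7%


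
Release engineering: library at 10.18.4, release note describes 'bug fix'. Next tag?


Current: 10.18.4
Change category: 'bug fix' → patch bump
SemVer rule: patch bump → increment PATCH (MAJOR and MINOR unchanged)
New: 10.18.5

10.18.5


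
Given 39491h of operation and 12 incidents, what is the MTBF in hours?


Formula: MTBF = Total operating time / Number of failures
MTBF = 39491 / 12
MTBF = 3290.92 hours

3290.92 hours


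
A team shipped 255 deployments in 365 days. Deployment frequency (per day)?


Formula: deployments per day = releases / days
= 255 / 365
= 0.699 deploys/day
(equivalently, 4.89 deploys/week)

0.699 deploys/day


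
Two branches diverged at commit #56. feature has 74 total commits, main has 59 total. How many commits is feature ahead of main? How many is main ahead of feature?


Common ancestor: commit #56
feature commits after divergence: 74 - 56 = 18
main commits after divergence: 59 - 56 = 3
feature is 18 commits ahead of main
main is 3 commits ahead of feature

feature ahead: 18, main ahead: 3


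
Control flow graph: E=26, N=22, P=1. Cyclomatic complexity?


Formula: V(G) = E - N + 2P
V(G) = 26 - 22 + 2*1
V(G) = 4 + 2
V(G) = 6

6


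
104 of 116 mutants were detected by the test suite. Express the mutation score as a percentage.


Mutation score = killed / total * 100
Mutation score = 104 / 116 * 100
Mutation score = 89.66%

89.66%


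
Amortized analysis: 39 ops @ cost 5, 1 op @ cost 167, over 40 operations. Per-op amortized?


Formula: Amortized cost = Total cost / Operations
Total cost = (39 * 5) + (1 * 167)
Total cost = 195 + 167 = 362
Amortized = 362 / 40 = 9.05

9.05


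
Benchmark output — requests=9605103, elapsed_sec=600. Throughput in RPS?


Formula: throughput = requests / seconds
throughput = 9605103 / 600
throughput = 16008.51 requests/second

16008.51 requests/second


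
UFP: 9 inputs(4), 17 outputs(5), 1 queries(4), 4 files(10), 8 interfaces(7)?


UFP = EI*4 + EO*5 + EQ*4 + ILF*10 + EIF*7
UFP = 9*4 + 17*5 + 1*4 + 4*10 + 8*7
UFP = 36 + 85 + 4 + 40 + 56
UFP = 221

221


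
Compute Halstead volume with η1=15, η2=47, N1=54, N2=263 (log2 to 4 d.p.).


Formula: V = N * log2(η), where N = N1 + N2 and η = η1 + η2
η = 15 + 47 = 62
N = 54 + 263 = 317
log2(62) ≈ 5.9542
V = 317 * 5.9542 = 1887.48

1887.48


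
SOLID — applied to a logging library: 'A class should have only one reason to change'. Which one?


This describes the Single Responsibility Principle (SRP)

Single Responsibility Principle (SRP)


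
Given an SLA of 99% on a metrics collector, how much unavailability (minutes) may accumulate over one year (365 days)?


Formula: allowed downtime = period * (100 - SLA) / 100
Period (year (365 days)) = 525600 minutes
Unavailability fraction = (100 - 99.0) / 100
Allowed downtime = 525600 * (100 - 99.0) / 100
Allowed downtime = 5256.0 minutes

5256.0 minutes


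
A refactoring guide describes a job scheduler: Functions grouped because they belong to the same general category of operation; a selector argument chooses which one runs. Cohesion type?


Reasoning: Grouped by category of activity, not by data or sequence
Type: Logical cohesion

Logical cohesion


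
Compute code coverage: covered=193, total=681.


Coverage = covered / total * 100
Coverage = 193 / 681 * 100
Coverage = 28.34%

28.34%


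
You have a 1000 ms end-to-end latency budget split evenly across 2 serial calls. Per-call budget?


Formula: per_stage = total_budget / stages
per_stage = 1000 / 2
per_stage = 500.0 ms

500.0 ms


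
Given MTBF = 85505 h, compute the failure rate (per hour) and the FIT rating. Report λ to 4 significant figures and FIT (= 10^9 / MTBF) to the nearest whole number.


Formula: λ = 1 / MTBF; FIT = λ × 1e9 = 1e9 / MTBF
λ = 1 / 85505 ≈ 1.170e-05 failures/hour
FIT = 1e9 / 85505 ≈ 11695 failures per 1e9 hours (nearest whole number)

λ = 1.170e-05 /h, FIT = 11695


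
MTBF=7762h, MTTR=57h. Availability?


Availability = MTBF / (MTBF + MTTR)
Availability = 7762 / (7762 + 57)
Availability = 7762 / 7819
Availability = 99.271%

99.271%


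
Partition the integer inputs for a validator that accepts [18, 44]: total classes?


Valid range: [18, 44]
Class 1: x < 18 — invalid
Class 2: 18 ≤ x ≤ 44 — valid
Class 3: x > 44 — invalid
Total equivalence classes: 3

3 equivalence classes


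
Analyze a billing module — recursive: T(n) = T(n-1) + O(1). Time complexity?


Reasoning: linear recursion with constant work per frame
Complexity: O(n)

O(n)


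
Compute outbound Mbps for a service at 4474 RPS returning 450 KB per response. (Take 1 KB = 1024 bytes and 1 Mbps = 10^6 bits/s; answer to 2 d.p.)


Formula: Mbps = payload_bytes * RPS * 8 / 1e6
Payload per request = 450 KB = 450 * 1024 = 460800 bytes
Total bytes/sec = 460800 * 4474 = 2061619200
Total bits/sec = 2061619200 * 8 = 16492953600
Mbps = 16492953600 / 1e6 = 16492.95

16492.95 Mbps


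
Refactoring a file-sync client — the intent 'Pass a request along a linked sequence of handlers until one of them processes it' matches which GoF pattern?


This matches the Chain of Responsibility pattern

Chain of Responsibility


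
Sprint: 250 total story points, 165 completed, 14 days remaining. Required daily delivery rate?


Formula: Required rate = Remaining points / Days left
Remaining = 250 - 165 = 85 points
Required rate = 85 / 14 = 6.07 points/day

6.07 points/day


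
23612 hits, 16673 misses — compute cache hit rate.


Formula: hit rate = hits / (hits + misses) * 100
hit rate = 23612 / (23612 + 16673) * 100
hit rate = 23612 / 40285 * 100
hit rate = 58.61%

58.61%


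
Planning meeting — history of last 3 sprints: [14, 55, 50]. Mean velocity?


Formula: Avg velocity = Total points / Number of sprints
Points: [14, 55, 50]
Sum = 14 + 55 + 50 = 119
Avg velocity = 119 / 3 = 39.67 points/sprint

39.67 points/sprint


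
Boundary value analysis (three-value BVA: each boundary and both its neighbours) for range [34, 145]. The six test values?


Range: [34, 145]
Boundaries: just below min, min, min+1, max-1, max, just above max
Values: [33, 34, 35, 144, 145, 146]

[33, 34, 35, 144, 145, 146]


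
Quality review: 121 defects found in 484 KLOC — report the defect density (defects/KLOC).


Defect density = defects / KLOC
Defect density = 121 / 484
Defect density = 0.25 defects/KLOC

0.25 defects/KLOC


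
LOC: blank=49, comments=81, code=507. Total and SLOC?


Total LOC = blank + comment + code
Total LOC = 49 + 81 + 507 = 637
SLOC (source only) = code = 507

Total LOC: 637, SLOC: 507


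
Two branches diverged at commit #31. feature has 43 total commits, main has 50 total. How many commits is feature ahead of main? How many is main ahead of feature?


Common ancestor: commit #31
feature commits after divergence: 43 - 31 = 12
main commits after divergence: 50 - 31 = 19
feature is 12 commits ahead of main
main is 19 commits ahead of feature

feature ahead: 12, main ahead: 19


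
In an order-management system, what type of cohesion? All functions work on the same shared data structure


Reasoning: Functions share data
Type: Communicational cohesion

Communicational cohesion


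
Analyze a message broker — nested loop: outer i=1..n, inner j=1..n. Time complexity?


Reasoning: n iterations times n iterations
Complexity: O(n^2)

O(n^2)


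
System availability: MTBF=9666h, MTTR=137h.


Availability = MTBF / (MTBF + MTTR)
Availability = 9666 / (9666 + 137)
Availability = 9666 / 9803
Availability = 98.6025%

98.6025%


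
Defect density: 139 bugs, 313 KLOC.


Defect density = defects / KLOC
Defect density = 139 / 313
Defect density = 0.444 defects/KLOC

0.444 defects/KLOC


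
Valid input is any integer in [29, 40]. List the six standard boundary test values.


Range: [29, 40]
Boundaries: just below min, min, min+1, max-1, max, just above max
Values: [28, 29, 30, 39, 40, 41]

[28, 29, 30, 39, 40, 41]


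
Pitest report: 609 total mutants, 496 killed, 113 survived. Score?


Mutation score = killed / total * 100
Mutation score = 496 / 609 * 100
Mutation score = 81.44%

81.44%


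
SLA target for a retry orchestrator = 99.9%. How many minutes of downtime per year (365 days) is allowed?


Formula: allowed downtime = period * (100 - SLA) / 100
Period (year (365 days)) = 525600 minutes
Unavailability fraction = (100 - 99.9) / 100
Allowed downtime = 525600 * (100 - 99.9) / 100
Allowed downtime = 525.6 minutes

525.6 minutes


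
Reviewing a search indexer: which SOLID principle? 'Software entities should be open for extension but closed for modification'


This describes the Open/Closed Principle (OCP)

Open/Closed Principle (OCP)


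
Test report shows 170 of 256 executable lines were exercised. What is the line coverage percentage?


Coverage = covered / total * 100
Coverage = 170 / 256 * 100
Coverage = 66.41%

66.41%


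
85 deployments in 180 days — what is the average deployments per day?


Formula: deployments per day = releases / days
= 85 / 180
= 0.472 deploys/day
(equivalently, 3.31 deploys/week)

0.472 deploys/day


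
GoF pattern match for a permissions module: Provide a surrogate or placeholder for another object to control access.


This matches the Proxy pattern

Proxy


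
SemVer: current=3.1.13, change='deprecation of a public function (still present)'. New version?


Current: 3.1.13
Change category: 'deprecation of a public function (still present)' → minor bump
SemVer rule: minor bump → increment MINOR, reset PATCH to 0 (MAJOR unchanged)
New: 3.2.0

3.2.0


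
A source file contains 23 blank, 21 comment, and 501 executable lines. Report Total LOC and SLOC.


Total LOC = blank + comment + code
Total LOC = 23 + 21 + 501 = 545
SLOC (source only) = code = 501

Total LOC: 545, SLOC: 501


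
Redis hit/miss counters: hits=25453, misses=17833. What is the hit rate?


Formula: hit rate = hits / (hits + misses) * 100
hit rate = 25453 / (25453 + 17833) * 100
hit rate = 25453 / 43286 * 100
hit rate = 58.8%

58.8%


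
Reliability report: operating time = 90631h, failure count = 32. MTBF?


Formula: MTBF = Total operating time / Number of failures
MTBF = 90631 / 32
MTBF = 2832.22 hours

2832.22 hours


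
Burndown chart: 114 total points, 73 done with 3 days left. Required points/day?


Formula: Required rate = Remaining points / Days left
Remaining = 114 - 73 = 41 points
Required rate = 41 / 3 = 13.67 points/day

13.67 points/day


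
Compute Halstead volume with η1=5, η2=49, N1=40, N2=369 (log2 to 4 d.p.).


Formula: V = N * log2(η), where N = N1 + N2 and η = η1 + η2
η = 5 + 49 = 54
N = 40 + 369 = 409
log2(54) ≈ 5.7549
V = 409 * 5.7549 = 2353.75

2353.75


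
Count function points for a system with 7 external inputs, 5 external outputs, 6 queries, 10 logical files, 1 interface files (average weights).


UFP = EI*4 + EO*5 + EQ*4 + ILF*10 + EIF*7
UFP = 7*4 + 5*5 + 6*4 + 10*10 + 1*7
UFP = 28 + 25 + 24 + 100 + 7
UFP = 184

184


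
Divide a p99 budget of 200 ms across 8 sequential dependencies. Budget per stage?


Formula: per_stage = total_budget / stages
per_stage = 200 / 8
per_stage = 25.0 ms

25.0 ms


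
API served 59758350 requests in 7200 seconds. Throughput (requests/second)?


Formula: throughput = requests / seconds
throughput = 59758350 / 7200
throughput = 8299.77 requests/second

8299.77 requests/second


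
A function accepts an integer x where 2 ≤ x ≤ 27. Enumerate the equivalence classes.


Valid range: [2, 27]
Class 1: x < 2 — invalid
Class 2: 2 ≤ x ≤ 27 — valid
Class 3: x > 27 — invalid
Total equivalence classes: 3

3 equivalence classes


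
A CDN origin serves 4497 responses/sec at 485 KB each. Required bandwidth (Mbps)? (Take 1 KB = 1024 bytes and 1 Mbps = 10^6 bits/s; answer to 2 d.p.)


Formula: Mbps = payload_bytes * RPS * 8 / 1e6
Payload per request = 485 KB = 485 * 1024 = 496640 bytes
Total bytes/sec = 496640 * 4497 = 2233390080
Total bits/sec = 2233390080 * 8 = 17867120640
Mbps = 17867120640 / 1e6 = 17867.12

17867.12 Mbps


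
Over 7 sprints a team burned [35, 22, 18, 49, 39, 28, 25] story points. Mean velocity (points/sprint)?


Formula: Avg velocity = Total points / Number of sprints
Points: [35, 22, 18, 49, 39, 28, 25]
Sum = 35 + 22 + 18 + 49 + 39 + 28 + 25 = 216
Avg velocity = 216 / 7 = 30.86 points/sprint

30.86 points/sprint


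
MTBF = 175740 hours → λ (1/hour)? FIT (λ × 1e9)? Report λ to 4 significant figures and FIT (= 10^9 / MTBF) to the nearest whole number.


Formula: λ = 1 / MTBF; FIT = λ × 1e9 = 1e9 / MTBF
λ = 1 / 175740 ≈ 5.690e-06 failures/hour
FIT = 1e9 / 175740 ≈ 5690 failures per 1e9 hours (nearest whole number)

λ = 5.690e-06 /h, FIT = 5690


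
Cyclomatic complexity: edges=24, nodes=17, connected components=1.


Formula: V(G) = E - N + 2P
V(G) = 24 - 17 + 2*1
V(G) = 7 + 2
V(G) = 9

9


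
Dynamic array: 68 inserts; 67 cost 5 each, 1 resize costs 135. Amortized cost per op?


Formula: Amortized cost = Total cost / Operations
Total cost = (67 * 5) + (1 * 135)
Total cost = 335 + 135 = 470
Amortized = 470 / 68 = 6.9118

6.9118


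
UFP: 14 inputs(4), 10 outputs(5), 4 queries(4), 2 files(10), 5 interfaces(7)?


UFP = EI*4 + EO*5 + EQ*4 + ILF*10 + EIF*7
UFP = 14*4 + 10*5 + 4*4 + 2*10 + 5*7
UFP = 56 + 50 + 16 + 20 + 35
UFP = 177

177


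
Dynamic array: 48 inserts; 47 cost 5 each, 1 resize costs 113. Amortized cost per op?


Formula: Amortized cost = Total cost / Operations
Total cost = (47 * 5) + (1 * 113)
Total cost = 235 + 113 = 348
Amortized = 348 / 48 = 7.25

7.25


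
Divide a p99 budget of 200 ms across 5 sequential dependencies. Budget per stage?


Formula: per_stage = total_budget / stages
per_stage = 200 / 5
per_stage = 40.0 ms

40.0 ms


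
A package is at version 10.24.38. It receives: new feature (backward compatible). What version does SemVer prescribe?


Current: 10.24.38
Change category: 'new feature (backward compatible)' → minor bump
SemVer rule: minor bump → increment MINOR, reset PATCH to 0 (MAJOR unchanged)
New: 10.25.0

10.25.0


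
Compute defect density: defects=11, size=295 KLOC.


Defect density = defects / KLOC
Defect density = 11 / 295
Defect density = 0.037 defects/KLOC

0.037 defects/KLOC


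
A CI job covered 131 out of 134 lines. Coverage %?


Coverage = covered / total * 100
Coverage = 131 / 134 * 100
Coverage = 97.76%

97.76%


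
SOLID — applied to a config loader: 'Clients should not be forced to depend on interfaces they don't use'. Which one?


This describes the Interface Segregation Principle (ISP)

Interface Segregation Principle (ISP)


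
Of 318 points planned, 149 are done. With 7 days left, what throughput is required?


Formula: Required rate = Remaining points / Days left
Remaining = 318 - 149 = 169 points
Required rate = 169 / 7 = 24.14 points/day

24.14 points/day


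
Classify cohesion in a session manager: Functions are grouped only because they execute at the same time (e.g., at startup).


Reasoning: Related by timing only
Type: Temporal cohesion

Temporal cohesion


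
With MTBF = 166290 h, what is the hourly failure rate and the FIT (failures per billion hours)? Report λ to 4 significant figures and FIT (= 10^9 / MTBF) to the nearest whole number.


Formula: λ = 1 / MTBF; FIT = λ × 1e9 = 1e9 / MTBF
λ = 1 / 166290 ≈ 6.014e-06 failures/hour
FIT = 1e9 / 166290 ≈ 6014 failures per 1e9 hours (nearest whole number)

λ = 6.014e-06 /h, FIT = 6014


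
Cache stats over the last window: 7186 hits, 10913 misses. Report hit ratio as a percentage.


Formula: hit rate = hits / (hits + misses) * 100
hit rate = 7186 / (7186 + 10913) * 100
hit rate = 7186 / 18099 * 100
hit rate = 39.7%

39.7%


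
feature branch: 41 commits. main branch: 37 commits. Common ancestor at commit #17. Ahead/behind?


Common ancestor: commit #17
feature commits after divergence: 41 - 17 = 24
main commits after divergence: 37 - 17 = 20
feature is 24 commits ahead of main
main is 20 commits ahead of feature

feature ahead: 24, main ahead: 20


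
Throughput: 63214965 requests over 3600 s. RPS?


Formula: throughput = requests / seconds
throughput = 63214965 / 3600
throughput = 17559.71 requests/second

17559.71 requests/second


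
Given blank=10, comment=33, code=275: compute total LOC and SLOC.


Total LOC = blank + comment + code
Total LOC = 10 + 33 + 275 = 318
SLOC (source only) = code = 275

Total LOC: 318, SLOC: 275


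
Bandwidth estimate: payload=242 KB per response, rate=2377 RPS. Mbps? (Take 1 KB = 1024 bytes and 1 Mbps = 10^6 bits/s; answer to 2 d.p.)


Formula: Mbps = payload_bytes * RPS * 8 / 1e6
Payload per request = 242 KB = 242 * 1024 = 247808 bytes
Total bytes/sec = 247808 * 2377 = 589039616
Total bits/sec = 589039616 * 8 = 4712316928
Mbps = 4712316928 / 1e6 = 4712.32

4712.32 Mbps


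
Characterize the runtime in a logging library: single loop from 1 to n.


Reasoning: one pass through n items
Complexity: O(n)

O(n)


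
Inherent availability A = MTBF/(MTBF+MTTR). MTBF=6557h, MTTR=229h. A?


Availability = MTBF / (MTBF + MTTR)
Availability = 6557 / (6557 + 229)
Availability = 6557 / 6786
Availability = 96.6254%

96.6254%


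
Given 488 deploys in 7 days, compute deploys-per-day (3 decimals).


Formula: deployments per day = releases / days
= 488 / 7
= 69.714 deploys/day
(equivalently, 488.0 deploys/week)

69.714 deploys/day


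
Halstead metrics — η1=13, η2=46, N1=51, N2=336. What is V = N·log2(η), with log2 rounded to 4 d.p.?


Formula: V = N * log2(η), where N = N1 + N2 and η = η1 + η2
η = 13 + 46 = 59
N = 51 + 336 = 387
log2(59) ≈ 5.8826
V = 387 * 5.8826 = 2276.57

2276.57


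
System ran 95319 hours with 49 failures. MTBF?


Formula: MTBF = Total operating time / Number of failures
MTBF = 95319 / 49
MTBF = 1945.29 hours

1945.29 hours


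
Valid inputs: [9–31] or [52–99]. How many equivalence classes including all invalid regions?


Valid ranges: [9,31] and [52,99]
Class 1: x < 9 — invalid
Class 2: 9 ≤ x ≤ 31 — valid
Class 3: 31 < x < 52 — invalid (gap between ranges)
Class 4: 52 ≤ x ≤ 99 — valid
Class 5: x > 99 — invalid
Total equivalence classes: 5

5 equivalence classes


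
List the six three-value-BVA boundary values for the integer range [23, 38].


Range: [23, 38]
Boundaries: just below min, min, min+1, max-1, max, just above max
Values: [22, 23, 24, 37, 38, 39]

[22, 23, 24, 37, 38, 39]


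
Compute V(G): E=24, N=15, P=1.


Formula: V(G) = E - N + 2P
V(G) = 24 - 15 + 2*1
V(G) = 9 + 2
V(G) = 11

11


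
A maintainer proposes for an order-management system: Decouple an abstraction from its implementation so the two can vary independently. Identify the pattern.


This matches the Bridge pattern

Bridge


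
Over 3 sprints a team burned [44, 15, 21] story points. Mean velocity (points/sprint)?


Formula: Avg velocity = Total points / Number of sprints
Points: [44, 15, 21]
Sum = 44 + 15 + 21 = 80
Avg velocity = 80 / 3 = 26.67 points/sprint

26.67 points/sprint


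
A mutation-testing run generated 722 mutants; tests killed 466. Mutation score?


Mutation score = killed / total * 100
Mutation score = 466 / 722 * 100
Mutation score = 64.54%

64.54%


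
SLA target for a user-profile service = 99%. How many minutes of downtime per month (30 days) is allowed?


Formula: allowed downtime = period * (100 - SLA) / 100
Period (month (30 days)) = 43200 minutes
Unavailability fraction = (100 - 99.0) / 100
Allowed downtime = 43200 * (100 - 99.0) / 100
Allowed downtime = 432.0 minutes

432.0 minutes


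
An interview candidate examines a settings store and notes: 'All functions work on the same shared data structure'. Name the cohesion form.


Reasoning: Functions share data
Type: Communicational cohesion

Communicational cohesion


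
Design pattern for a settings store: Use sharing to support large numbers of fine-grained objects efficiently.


This matches the Flyweight pattern

Flyweight


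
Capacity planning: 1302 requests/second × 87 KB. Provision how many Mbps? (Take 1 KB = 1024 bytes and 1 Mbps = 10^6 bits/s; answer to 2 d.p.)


Formula: Mbps = payload_bytes * RPS * 8 / 1e6
Payload per request = 87 KB = 87 * 1024 = 89088 bytes
Total bytes/sec = 89088 * 1302 = 115992576
Total bits/sec = 115992576 * 8 = 927940608
Mbps = 927940608 / 1e6 = 927.94

927.94 Mbps


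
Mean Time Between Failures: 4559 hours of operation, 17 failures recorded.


Formula: MTBF = Total operating time / Number of failures
MTBF = 4559 / 17
MTBF = 268.18 hours

268.18 hours


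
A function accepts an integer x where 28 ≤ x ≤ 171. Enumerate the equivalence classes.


Valid range: [28, 171]
Class 1: x < 28 — invalid
Class 2: 28 ≤ x ≤ 171 — valid
Class 3: x > 171 — invalid
Total equivalence classes: 3

3 equivalence classes


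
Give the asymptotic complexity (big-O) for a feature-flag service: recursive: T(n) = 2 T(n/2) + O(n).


Reasoning: master theorem case 2 (merge-sort recurrence)
Complexity: O(n log n)

O(n log n)


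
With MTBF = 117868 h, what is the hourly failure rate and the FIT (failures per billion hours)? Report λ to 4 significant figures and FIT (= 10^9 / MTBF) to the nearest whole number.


Formula: λ = 1 / MTBF; FIT = λ × 1e9 = 1e9 / MTBF
λ = 1 / 117868 ≈ 8.484e-06 failures/hour
FIT = 1e9 / 117868 ≈ 8484 failures per 1e9 hours (nearest whole number)

λ = 8.484e-06 /h, FIT = 8484


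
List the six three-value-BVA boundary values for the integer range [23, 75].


Range: [23, 75]
Boundaries: just below min, min, min+1, max-1, max, just above max
Values: [22, 23, 24, 74, 75, 76]

[22, 23, 24, 74, 75, 76]


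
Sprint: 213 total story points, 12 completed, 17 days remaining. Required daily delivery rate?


Formula: Required rate = Remaining points / Days left
Remaining = 213 - 12 = 201 points
Required rate = 201 / 17 = 11.82 points/day

11.82 points/day


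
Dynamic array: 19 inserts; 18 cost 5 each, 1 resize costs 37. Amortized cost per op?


Formula: Amortized cost = Total cost / Operations
Total cost = (18 * 5) + (1 * 37)
Total cost = 90 + 37 = 127
Amortized = 127 / 19 = 6.6842

6.6842


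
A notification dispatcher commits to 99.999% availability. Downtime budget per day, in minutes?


Formula: allowed downtime = period * (100 - SLA) / 100
Period (day) = 1440 minutes
Unavailability fraction = (100 - 99.999) / 100
Allowed downtime = 1440 * (100 - 99.999) / 100
Allowed downtime = 0.0144 minutes

0.0144 minutes


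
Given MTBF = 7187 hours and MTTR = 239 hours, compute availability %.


Availability = MTBF / (MTBF + MTTR)
Availability = 7187 / (7187 + 239)
Availability = 7187 / 7426
Availability = 96.7816%

96.7816%


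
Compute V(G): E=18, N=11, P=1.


Formula: V(G) = E - N + 2P
V(G) = 18 - 11 + 2*1
V(G) = 7 + 2
V(G) = 9

9


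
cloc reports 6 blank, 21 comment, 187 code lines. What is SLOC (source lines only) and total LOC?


Total LOC = blank + comment + code
Total LOC = 6 + 21 + 187 = 214
SLOC (source only) = code = 187

Total LOC: 214, SLOC: 187


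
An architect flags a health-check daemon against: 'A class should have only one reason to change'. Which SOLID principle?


This describes the Single Responsibility Principle (SRP)

Single Responsibility Principle (SRP)


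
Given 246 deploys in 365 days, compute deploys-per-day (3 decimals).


Formula: deployments per day = releases / days
= 246 / 365
= 0.674 deploys/day
(equivalently, 4.72 deploys/week)

0.674 deploys/day


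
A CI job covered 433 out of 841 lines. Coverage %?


Coverage = covered / total * 100
Coverage = 433 / 841 * 100
Coverage = 51.49%

51.49%


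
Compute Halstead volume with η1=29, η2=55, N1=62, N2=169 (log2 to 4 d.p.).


Formula: V = N * log2(η), where N = N1 + N2 and η = η1 + η2
η = 29 + 55 = 84
N = 62 + 169 = 231
log2(84) ≈ 6.3923
V = 231 * 6.3923 = 1476.62

1476.62


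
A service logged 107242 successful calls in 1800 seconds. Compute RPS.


Formula: throughput = requests / seconds
throughput = 107242 / 1800
throughput = 59.58 requests/second

59.58 requests/second


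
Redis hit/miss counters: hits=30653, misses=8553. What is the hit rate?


Formula: hit rate = hits / (hits + misses) * 100
hit rate = 30653 / (30653 + 8553) * 100
hit rate = 30653 / 39206 * 100
hit rate = 78.18%

78.18%


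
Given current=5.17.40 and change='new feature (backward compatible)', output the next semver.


Current: 5.17.40
Change category: 'new feature (backward compatible)' → minor bump
SemVer rule: minor bump → increment MINOR, reset PATCH to 0 (MAJOR unchanged)
New: 5.18.0

5.18.0


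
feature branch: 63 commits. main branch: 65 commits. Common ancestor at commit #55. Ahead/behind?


Common ancestor: commit #55
feature commits after divergence: 63 - 55 = 8
main commits after divergence: 65 - 55 = 10
feature is 8 commits ahead of main
main is 10 commits ahead of feature

feature ahead: 8, main ahead: 10


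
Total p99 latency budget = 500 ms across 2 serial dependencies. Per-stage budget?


Formula: per_stage = total_budget / stages
per_stage = 500 / 2
per_stage = 250.0 ms

250.0 ms


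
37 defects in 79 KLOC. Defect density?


Defect density = defects / KLOC
Defect density = 37 / 79
Defect density = 0.468 defects/KLOC

0.468 defects/KLOC


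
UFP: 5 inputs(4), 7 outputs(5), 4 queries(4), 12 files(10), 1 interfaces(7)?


UFP = EI*4 + EO*5 + EQ*4 + ILF*10 + EIF*7
UFP = 5*4 + 7*5 + 4*4 + 12*10 + 1*7
UFP = 20 + 35 + 16 + 120 + 7
UFP = 198

198


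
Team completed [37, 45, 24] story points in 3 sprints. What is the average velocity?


Formula: Avg velocity = Total points / Number of sprints
Points: [37, 45, 24]
Sum = 37 + 45 + 24 = 106
Avg velocity = 106 / 3 = 35.33 points/sprint

35.33 points/sprint


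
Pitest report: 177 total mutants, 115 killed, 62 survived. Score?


Mutation score = killed / total * 100
Mutation score = 115 / 177 * 100
Mutation score = 64.97%

64.97%


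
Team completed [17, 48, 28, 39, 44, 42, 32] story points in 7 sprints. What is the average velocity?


Formula: Avg velocity = Total points / Number of sprints
Points: [17, 48, 28, 39, 44, 42, 32]
Sum = 17 + 48 + 28 + 39 + 44 + 42 + 32 = 250
Avg velocity = 250 / 7 = 35.71 points/sprint

35.71 points/sprint


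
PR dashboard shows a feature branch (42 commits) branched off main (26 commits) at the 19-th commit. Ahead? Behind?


Common ancestor: commit #19
feature commits after divergence: 42 - 19 = 23
main commits after divergence: 26 - 19 = 7
feature is 23 commits ahead of main
main is 7 commits ahead of feature

feature ahead: 23, main ahead: 7


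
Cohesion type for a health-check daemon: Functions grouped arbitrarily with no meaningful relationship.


Reasoning: Worst: random grouping
Type: Coincidental cohesion

Coincidental cohesion


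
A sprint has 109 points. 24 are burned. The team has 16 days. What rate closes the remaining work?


Formula: Required rate = Remaining points / Days left
Remaining = 109 - 24 = 85 points
Required rate = 85 / 16 = 5.31 points/day

5.31 points/day


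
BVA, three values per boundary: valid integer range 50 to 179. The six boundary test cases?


Range: [50, 179]
Boundaries: just below min, min, min+1, max-1, max, just above max
Values: [49, 50, 51, 178, 179, 180]

[49, 50, 51, 178, 179, 180]


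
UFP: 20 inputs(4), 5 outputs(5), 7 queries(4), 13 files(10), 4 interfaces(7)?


UFP = EI*4 + EO*5 + EQ*4 + ILF*10 + EIF*7
UFP = 20*4 + 5*5 + 7*4 + 13*10 + 4*7
UFP = 80 + 25 + 28 + 130 + 28
UFP = 291

291


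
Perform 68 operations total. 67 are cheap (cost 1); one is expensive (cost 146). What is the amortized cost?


Formula: Amortized cost = Total cost / Operations
Total cost = (67 * 1) + (1 * 146)
Total cost = 67 + 146 = 213
Amortized = 213 / 68 = 3.1324

3.1324


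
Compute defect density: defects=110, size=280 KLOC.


Defect density = defects / KLOC
Defect density = 110 / 280
Defect density = 0.393 defects/KLOC

0.393 defects/KLOC


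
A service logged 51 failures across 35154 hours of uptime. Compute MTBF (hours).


Formula: MTBF = Total operating time / Number of failures
MTBF = 35154 / 51
MTBF = 689.29 hours

689.29 hours


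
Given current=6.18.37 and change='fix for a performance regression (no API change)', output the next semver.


Current: 6.18.37
Change category: 'fix for a performance regression (no API change)' → patch bump
SemVer rule: patch bump → increment PATCH (MAJOR and MINOR unchanged)
New: 6.18.38

6.18.38


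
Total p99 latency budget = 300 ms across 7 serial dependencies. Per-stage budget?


Formula: per_stage = total_budget / stages
per_stage = 300 / 7
per_stage = 42.86 ms

42.86 ms


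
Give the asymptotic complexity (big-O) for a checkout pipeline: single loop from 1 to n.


Reasoning: one pass through n items
Complexity: O(n)

O(n)


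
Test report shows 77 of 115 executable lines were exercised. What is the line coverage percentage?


Coverage = covered / total * 100
Coverage = 77 / 115 * 100
Coverage = 66.96%

66.96%


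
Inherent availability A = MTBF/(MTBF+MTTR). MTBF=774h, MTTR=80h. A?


Availability = MTBF / (MTBF + MTTR)
Availability = 774 / (774 + 80)
Availability = 774 / 854
Availability = 90.6323%

90.6323%


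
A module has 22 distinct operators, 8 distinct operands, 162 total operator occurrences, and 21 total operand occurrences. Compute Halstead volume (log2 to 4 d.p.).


Formula: V = N * log2(η), where N = N1 + N2 and η = η1 + η2
η = 22 + 8 = 30
N = 162 + 21 = 183
log2(30) ≈ 4.9069
V = 183 * 4.9069 = 897.96

897.96


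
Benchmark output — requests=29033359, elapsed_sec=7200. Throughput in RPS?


Formula: throughput = requests / seconds
throughput = 29033359 / 7200
throughput = 4032.41 requests/second

4032.41 requests/second


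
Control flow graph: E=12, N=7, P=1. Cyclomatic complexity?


Formula: V(G) = E - N + 2P
V(G) = 12 - 7 + 2*1
V(G) = 5 + 2
V(G) = 7

7


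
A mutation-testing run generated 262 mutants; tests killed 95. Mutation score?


Mutation score = killed / total * 100
Mutation score = 95 / 262 * 100
Mutation score = 36.26%

36.26%


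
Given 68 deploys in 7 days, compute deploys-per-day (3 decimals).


Formula: deployments per day = releases / days
= 68 / 7
= 9.714 deploys/day
(equivalently, 68.0 deploys/week)

9.714 deploys/day


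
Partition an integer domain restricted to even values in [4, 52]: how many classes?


Constraint: even integers in [4, 52]
Class 1: x < 4 — out-of-range invalid
Class 2: x in [4,52] but odd — wrong type invalid
Class 3: x in [4,52] and even — valid
Class 4: x > 52 — out-of-range invalid
Total equivalence classes: 4

4 equivalence classes


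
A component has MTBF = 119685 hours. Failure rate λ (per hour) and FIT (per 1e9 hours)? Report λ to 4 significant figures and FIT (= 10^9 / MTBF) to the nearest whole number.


Formula: λ = 1 / MTBF; FIT = λ × 1e9 = 1e9 / MTBF
λ = 1 / 119685 ≈ 8.355e-06 failures/hour
FIT = 1e9 / 119685 ≈ 8355 failures per 1e9 hours (nearest whole number)

λ = 8.355e-06 /h, FIT = 8355


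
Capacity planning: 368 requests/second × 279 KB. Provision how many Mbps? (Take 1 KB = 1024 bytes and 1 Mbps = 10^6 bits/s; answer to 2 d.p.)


Formula: Mbps = payload_bytes * RPS * 8 / 1e6
Payload per request = 279 KB = 279 * 1024 = 285696 bytes
Total bytes/sec = 285696 * 368 = 105136128
Total bits/sec = 105136128 * 8 = 841089024
Mbps = 841089024 / 1e6 = 841.09

841.09 Mbps


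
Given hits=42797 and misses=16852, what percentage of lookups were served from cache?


Formula: hit rate = hits / (hits + misses) * 100
hit rate = 42797 / (42797 + 16852) * 100
hit rate = 42797 / 59649 * 100
hit rate = 71.75%

71.75%


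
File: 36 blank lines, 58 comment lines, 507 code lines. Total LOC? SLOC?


Total LOC = blank + comment + code
Total LOC = 36 + 58 + 507 = 601
SLOC (source only) = code = 507

Total LOC: 601, SLOC: 507


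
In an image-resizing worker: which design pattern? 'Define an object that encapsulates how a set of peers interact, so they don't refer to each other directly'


This matches the Mediator pattern

Mediator


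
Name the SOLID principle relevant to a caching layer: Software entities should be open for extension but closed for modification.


This describes the Open/Closed Principle (OCP)

Open/Closed Principle (OCP)


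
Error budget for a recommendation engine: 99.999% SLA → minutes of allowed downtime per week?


Formula: allowed downtime = period * (100 - SLA) / 100
Period (week) = 10080 minutes
Unavailability fraction = (100 - 99.999) / 100
Allowed downtime = 10080 * (100 - 99.999) / 100
Allowed downtime = 0.1008 minutes

0.1008 minutes


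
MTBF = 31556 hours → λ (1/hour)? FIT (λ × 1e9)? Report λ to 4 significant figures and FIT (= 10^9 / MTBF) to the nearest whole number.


Formula: λ = 1 / MTBF; FIT = λ × 1e9 = 1e9 / MTBF
λ = 1 / 31556 ≈ 3.169e-05 failures/hour
FIT = 1e9 / 31556 ≈ 31690 failures per 1e9 hours (nearest whole number)

λ = 3.169e-05 /h, FIT = 31690


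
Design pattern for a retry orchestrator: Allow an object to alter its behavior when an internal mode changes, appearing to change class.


This matches the State pattern

State


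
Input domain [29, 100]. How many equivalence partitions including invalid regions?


Valid range: [29, 100]
Class 1: x < 29 — invalid
Class 2: 29 ≤ x ≤ 100 — valid
Class 3: x > 100 — invalid
Total equivalence classes: 3

3 equivalence classes


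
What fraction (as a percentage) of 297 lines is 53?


Coverage = covered / total * 100
Coverage = 53 / 297 * 100
Coverage = 17.85%

17.85%


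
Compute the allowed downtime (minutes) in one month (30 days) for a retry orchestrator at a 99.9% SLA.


Formula: allowed downtime = period * (100 - SLA) / 100
Period (month (30 days)) = 43200 minutes
Unavailability fraction = (100 - 99.9) / 100
Allowed downtime = 43200 * (100 - 99.9) / 100
Allowed downtime = 43.2 minutes

43.2 minutes


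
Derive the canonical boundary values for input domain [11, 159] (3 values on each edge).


Range: [11, 159]
Boundaries: just below min, min, min+1, max-1, max, just above max
Values: [10, 11, 12, 158, 159, 160]

[10, 11, 12, 158, 159, 160]


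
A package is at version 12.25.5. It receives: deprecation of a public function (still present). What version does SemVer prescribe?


Current: 12.25.5
Change category: 'deprecation of a public function (still present)' → minor bump
SemVer rule: minor bump → increment MINOR, reset PATCH to 0 (MAJOR unchanged)
New: 12.26.0

12.26.0


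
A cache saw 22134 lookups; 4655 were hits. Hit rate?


Formula: hit rate = hits / (hits + misses) * 100
hit rate = 4655 / (4655 + 17479) * 100
hit rate = 4655 / 22134 * 100
hit rate = 21.03%

21.03%


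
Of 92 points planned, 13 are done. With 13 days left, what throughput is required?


Formula: Required rate = Remaining points / Days left
Remaining = 92 - 13 = 79 points
Required rate = 79 / 13 = 6.08 points/day

6.08 points/day


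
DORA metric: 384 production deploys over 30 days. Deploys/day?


Formula: deployments per day = releases / days
= 384 / 30
= 12.8 deploys/day
(equivalently, 89.6 deploys/week)

12.8 deploys/day


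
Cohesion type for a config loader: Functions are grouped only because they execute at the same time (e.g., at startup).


Reasoning: Related by timing only
Type: Temporal cohesion

Temporal cohesion


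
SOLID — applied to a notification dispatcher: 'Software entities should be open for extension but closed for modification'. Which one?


This describes the Open/Closed Principle (OCP)

Open/Closed Principle (OCP)


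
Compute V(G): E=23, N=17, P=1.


Formula: V(G) = E - N + 2P
V(G) = 23 - 17 + 2*1
V(G) = 6 + 2
V(G) = 8

8


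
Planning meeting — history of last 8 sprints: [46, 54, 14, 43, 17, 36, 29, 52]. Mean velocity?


Formula: Avg velocity = Total points / Number of sprints
Points: [46, 54, 14, 43, 17, 36, 29, 52]
Sum = 46 + 54 + 14 + 43 + 17 + 36 + 29 + 52 = 291
Avg velocity = 291 / 8 = 36.38 points/sprint

36.38 points/sprint


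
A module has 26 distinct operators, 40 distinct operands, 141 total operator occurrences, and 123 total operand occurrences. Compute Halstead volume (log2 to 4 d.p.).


Formula: V = N * log2(η), where N = N1 + N2 and η = η1 + η2
η = 26 + 40 = 66
N = 141 + 123 = 264
log2(66) ≈ 6.0444
V = 264 * 6.0444 = 1595.72

1595.72


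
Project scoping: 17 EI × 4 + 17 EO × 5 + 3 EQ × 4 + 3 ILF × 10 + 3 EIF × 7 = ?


UFP = EI*4 + EO*5 + EQ*4 + ILF*10 + EIF*7
UFP = 17*4 + 17*5 + 3*4 + 3*10 + 3*7
UFP = 68 + 85 + 12 + 30 + 21
UFP = 216

216


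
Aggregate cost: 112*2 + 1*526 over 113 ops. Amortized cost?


Formula: Amortized cost = Total cost / Operations
Total cost = (112 * 2) + (1 * 526)
Total cost = 224 + 526 = 750
Amortized = 750 / 113 = 6.6372

6.6372


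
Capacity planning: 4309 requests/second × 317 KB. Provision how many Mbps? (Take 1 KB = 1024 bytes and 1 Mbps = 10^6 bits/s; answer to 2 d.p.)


Formula: Mbps = payload_bytes * RPS * 8 / 1e6
Payload per request = 317 KB = 317 * 1024 = 324608 bytes
Total bytes/sec = 324608 * 4309 = 1398735872
Total bits/sec = 1398735872 * 8 = 11189886976
Mbps = 11189886976 / 1e6 = 11189.89

11189.89 Mbps


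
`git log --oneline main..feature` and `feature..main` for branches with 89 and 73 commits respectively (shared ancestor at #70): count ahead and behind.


Common ancestor: commit #70
feature commits after divergence: 89 - 70 = 19
main commits after divergence: 73 - 70 = 3
feature is 19 commits ahead of main
main is 3 commits ahead of feature

feature ahead: 19, main ahead: 3


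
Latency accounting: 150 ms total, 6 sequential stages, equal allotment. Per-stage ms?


Formula: per_stage = total_budget / stages
per_stage = 150 / 6
per_stage = 25.0 ms

25.0 ms


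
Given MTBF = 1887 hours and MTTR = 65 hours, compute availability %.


Availability = MTBF / (MTBF + MTTR)
Availability = 1887 / (1887 + 65)
Availability = 1887 / 1952
Availability = 96.6701%

96.6701%
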